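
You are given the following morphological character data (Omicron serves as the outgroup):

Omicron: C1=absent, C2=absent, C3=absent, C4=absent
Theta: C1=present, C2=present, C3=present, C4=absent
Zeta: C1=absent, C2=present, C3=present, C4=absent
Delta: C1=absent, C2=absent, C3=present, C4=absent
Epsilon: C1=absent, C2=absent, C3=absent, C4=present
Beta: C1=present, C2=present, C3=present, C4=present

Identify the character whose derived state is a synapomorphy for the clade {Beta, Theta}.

The outgroup has state 'absent' for every character, so 'present' is the derived state throughout.
C1: derived state 'present' in Beta and Theta only — synapomorphy for {Beta, Theta}.
C2 (derived state 'present') is shared by Beta, Theta, and Zeta — a synapomorphy uniting that clade.
Only Beta, Delta, Theta, and Zeta show the derived state 'present' for C3, supporting them as a clade.
C4 (state 'present') occurs in Beta and Epsilon but conflicts with the nesting implied by the other characters — most parsimoniously interpreted as homoplasy.
Most parsimonious ingroup topology: ((((Theta,Beta),Zeta),Delta),Epsilon).
The clade {Beta, Theta} is supported by C1: its derived state 'present' occurs in exactly those taxa and in no other taxon (including the outgroup).

C1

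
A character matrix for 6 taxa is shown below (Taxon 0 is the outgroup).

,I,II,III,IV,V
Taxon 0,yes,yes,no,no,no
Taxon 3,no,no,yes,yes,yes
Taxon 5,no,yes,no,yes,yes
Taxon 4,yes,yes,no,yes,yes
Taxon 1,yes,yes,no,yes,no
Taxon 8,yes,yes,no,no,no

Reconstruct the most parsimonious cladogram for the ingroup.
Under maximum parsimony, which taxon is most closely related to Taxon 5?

Character polarity is set by the outgroup: the derived state is whichever differs from the outgroup's state, so for I, II the derived state is 'no', and for the remaining characters it is 'yes'.
Only Taxon 3 and Taxon 5 show the derived state 'no' for I, supporting them as a clade.
II: derived state 'no' in Taxon 3 only — an autapomorphy, so it tells us nothing about relationships among taxa.
III (derived state 'yes') is unique to Taxon 3 (autapomorphy; uninformative for grouping).
IV (derived state 'yes') is shared by Taxon 1, Taxon 3, Taxon 4, and Taxon 5 — a synapomorphy uniting that clade.
V (derived state 'yes') is shared by Taxon 3, Taxon 4, and Taxon 5 — a synapomorphy uniting that clade.
Most parsimonious ingroup topology: ((((Taxon 3,Taxon 5),Taxon 4),Taxon 1),Taxon 8).
Taxon 5 and Taxon 3 form a cherry on this tree, so they are sister taxa.

Taxon 3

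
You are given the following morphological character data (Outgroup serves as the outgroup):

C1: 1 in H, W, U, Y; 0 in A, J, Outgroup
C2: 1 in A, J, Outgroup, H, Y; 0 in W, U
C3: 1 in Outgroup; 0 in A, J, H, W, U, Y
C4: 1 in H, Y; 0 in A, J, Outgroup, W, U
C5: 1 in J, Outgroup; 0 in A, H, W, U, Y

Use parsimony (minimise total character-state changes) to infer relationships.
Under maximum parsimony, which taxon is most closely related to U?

W

Character polarity is set by the outgroup: the derived state is whichever differs from the outgroup's state, so for C2, C3, C5 the derived state is '0', and for the remaining characters it is '1'.
C1 (derived state '1') is shared by H, U, W, and Y — a synapomorphy uniting that clade.
C2: derived state '0' in U and W only — synapomorphy for {U, W}.
C3 (derived state '0') is shared by all ingroup taxa — unites the whole ingroup.
C4 (derived state '1') is shared by H and Y — a synapomorphy uniting that clade.
C5: derived state '0' in A, H, U, W, and Y only — synapomorphy for {A, H, U, W, Y}.
Most parsimonious ingroup topology: ((((H,Y),(W,U)),A),J).
U and W form a cherry on this tree, so they are sister taxa.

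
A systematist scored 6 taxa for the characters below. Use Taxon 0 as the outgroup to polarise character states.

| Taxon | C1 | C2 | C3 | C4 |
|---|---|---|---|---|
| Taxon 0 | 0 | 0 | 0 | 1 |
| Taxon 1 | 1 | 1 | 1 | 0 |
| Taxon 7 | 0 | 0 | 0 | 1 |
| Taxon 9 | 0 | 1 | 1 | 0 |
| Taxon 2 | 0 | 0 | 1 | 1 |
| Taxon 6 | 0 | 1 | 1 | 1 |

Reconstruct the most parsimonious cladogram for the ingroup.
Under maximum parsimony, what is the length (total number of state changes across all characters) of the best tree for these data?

4

Character polarity is set by the outgroup: the derived state is whichever differs from the outgroup's state, so for C4 the derived state is '0', and for the remaining characters it is '1'.
C1 (derived state '1') is unique to Taxon 1 (autapomorphy; uninformative for grouping).
Only Taxon 1, Taxon 6, and Taxon 9 show the derived state '1' for C2, supporting them as a clade.
Only Taxon 1, Taxon 2, Taxon 6, and Taxon 9 show the derived state '1' for C3, supporting them as a clade.
Only Taxon 1 and Taxon 9 show the derived state '0' for C4, supporting them as a clade.
Most parsimonious ingroup topology: ((((Taxon 1,Taxon 9),Taxon 6),Taxon 2),Taxon 7).
Changes per character on this tree: C1: 1; C2: 1; C3: 1; C4: 1.
Total = 4.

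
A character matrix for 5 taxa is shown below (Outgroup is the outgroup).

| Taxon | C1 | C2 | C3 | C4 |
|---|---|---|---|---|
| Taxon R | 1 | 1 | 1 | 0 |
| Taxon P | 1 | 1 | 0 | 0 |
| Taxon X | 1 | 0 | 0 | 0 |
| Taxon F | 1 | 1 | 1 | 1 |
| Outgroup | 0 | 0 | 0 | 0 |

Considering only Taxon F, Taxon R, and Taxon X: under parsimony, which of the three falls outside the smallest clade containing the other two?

Taxon X

The outgroup has state '0' for every character, so '1' is the derived state throughout.
C1 (derived state '1') is shared by all ingroup taxa — unites the whole ingroup.
Only Taxon F, Taxon P, and Taxon R show the derived state '1' for C2, supporting them as a clade.
C3: derived state '1' in Taxon F and Taxon R only — synapomorphy for {Taxon F, Taxon R}.
C4: derived state '1' in Taxon F only — an autapomorphy, so it tells us nothing about relationships among taxa.
Most parsimonious ingroup topology: ((Taxon P,(Taxon F,Taxon R)),Taxon X).
Taxon F and Taxon R share a more recent common ancestor with each other than either does with Taxon X, so Taxon X is the least closely related of the three.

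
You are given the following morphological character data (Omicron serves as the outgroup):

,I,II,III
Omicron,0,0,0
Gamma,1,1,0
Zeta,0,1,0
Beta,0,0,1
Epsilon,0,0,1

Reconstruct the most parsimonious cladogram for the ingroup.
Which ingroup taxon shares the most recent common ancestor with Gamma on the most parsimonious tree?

The outgroup has state '0' for every character, so '1' is the derived state throughout.
I (derived state '1') is unique to Gamma (autapomorphy; uninformative for grouping).
II (derived state '1') is shared by Gamma and Zeta — a synapomorphy uniting that clade.
III: derived state '1' in Beta and Epsilon only — synapomorphy for {Beta, Epsilon}.
Most parsimonious ingroup topology: ((Gamma,Zeta),(Beta,Epsilon)).
Gamma and Zeta form a cherry on this tree, so they are sister taxa.

Zeta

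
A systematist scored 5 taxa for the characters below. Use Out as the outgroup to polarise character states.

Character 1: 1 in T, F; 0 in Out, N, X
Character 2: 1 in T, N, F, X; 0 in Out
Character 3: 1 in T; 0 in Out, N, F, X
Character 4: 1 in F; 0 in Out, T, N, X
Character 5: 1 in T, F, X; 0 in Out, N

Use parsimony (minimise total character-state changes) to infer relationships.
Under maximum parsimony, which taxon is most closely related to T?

The outgroup has state '0' for every character, so '1' is the derived state throughout.
Only F and T show the derived state '1' for Character 1, supporting them as a clade.
All ingroup taxa share the derived state '1' for Character 2; it defines the ingroup but does not resolve relationships within it.
Character 3 (derived state '1') is unique to T (autapomorphy; uninformative for grouping).
Character 4 (derived state '1') is unique to F (autapomorphy; uninformative for grouping).
Character 5: derived state '1' in F, T, and X only — synapomorphy for {F, T, X}.
Most parsimonious ingroup topology: (N,((T,F),X)).
T and F form a cherry on this tree, so they are sister taxa.

F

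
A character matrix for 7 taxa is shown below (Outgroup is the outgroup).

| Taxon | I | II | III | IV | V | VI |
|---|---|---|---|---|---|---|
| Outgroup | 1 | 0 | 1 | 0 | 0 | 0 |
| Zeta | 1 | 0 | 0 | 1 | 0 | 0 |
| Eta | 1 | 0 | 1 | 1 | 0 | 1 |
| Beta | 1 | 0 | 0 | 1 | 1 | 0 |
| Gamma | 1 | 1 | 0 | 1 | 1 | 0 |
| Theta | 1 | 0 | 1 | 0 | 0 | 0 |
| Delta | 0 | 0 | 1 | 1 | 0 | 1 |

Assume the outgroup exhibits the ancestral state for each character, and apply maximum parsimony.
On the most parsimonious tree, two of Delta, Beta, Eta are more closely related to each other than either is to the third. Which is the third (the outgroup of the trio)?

Character polarity is set by the outgroup: the derived state is whichever differs from the outgroup's state, so for I, III the derived state is '0', and for the remaining characters it is '1'.
I (derived state '0') is unique to Delta (autapomorphy; uninformative for grouping).
II (derived state '1') is unique to Gamma (autapomorphy; uninformative for grouping).
III (derived state '0') is shared by Beta, Gamma, and Zeta — a synapomorphy uniting that clade.
Only Beta, Delta, Eta, Gamma, and Zeta show the derived state '1' for IV, supporting them as a clade.
V: derived state '1' in Beta and Gamma only — synapomorphy for {Beta, Gamma}.
VI: derived state '1' in Delta and Eta only — synapomorphy for {Delta, Eta}.
Most parsimonious ingroup topology: (((Zeta,(Beta,Gamma)),(Eta,Delta)),Theta).
Delta and Eta share a more recent common ancestor with each other than either does with Beta, so Beta is the least closely related of the three.

Beta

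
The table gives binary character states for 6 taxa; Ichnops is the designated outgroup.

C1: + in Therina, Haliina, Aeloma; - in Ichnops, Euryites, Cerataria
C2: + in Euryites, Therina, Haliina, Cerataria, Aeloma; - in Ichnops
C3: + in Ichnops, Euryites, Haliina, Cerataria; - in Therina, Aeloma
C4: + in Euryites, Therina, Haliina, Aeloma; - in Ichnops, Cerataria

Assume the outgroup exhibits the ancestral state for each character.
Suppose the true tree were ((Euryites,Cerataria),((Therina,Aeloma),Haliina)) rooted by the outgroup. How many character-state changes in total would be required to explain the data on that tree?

5

Map each character onto ((Euryites,Cerataria),((Therina,Aeloma),Haliina)) (rooted by Ichnops) and count the minimum state changes it requires (Fitch parsimony):
C1: 1; C2: 1; C3: 1; C4: 2.
Total tree length = 5.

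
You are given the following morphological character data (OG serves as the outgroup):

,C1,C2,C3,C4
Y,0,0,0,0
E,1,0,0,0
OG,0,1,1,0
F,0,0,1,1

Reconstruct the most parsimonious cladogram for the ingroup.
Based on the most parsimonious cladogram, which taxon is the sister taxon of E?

Y

Character polarity is set by the outgroup: the derived state is whichever differs from the outgroup's state, so for C2, C3 the derived state is '0', and for the remaining characters it is '1'.
C1 (derived state '1') is unique to E (autapomorphy; uninformative for grouping).
All ingroup taxa share the derived state '0' for C2; it defines the ingroup but does not resolve relationships within it.
C3 (derived state '0') is shared by E and Y — a synapomorphy uniting that clade.
C4: derived state '1' in F only — an autapomorphy, so it tells us nothing about relationships among taxa.
Most parsimonious ingroup topology: ((E,Y),F).
E and Y form a cherry on this tree, so they are sister taxa.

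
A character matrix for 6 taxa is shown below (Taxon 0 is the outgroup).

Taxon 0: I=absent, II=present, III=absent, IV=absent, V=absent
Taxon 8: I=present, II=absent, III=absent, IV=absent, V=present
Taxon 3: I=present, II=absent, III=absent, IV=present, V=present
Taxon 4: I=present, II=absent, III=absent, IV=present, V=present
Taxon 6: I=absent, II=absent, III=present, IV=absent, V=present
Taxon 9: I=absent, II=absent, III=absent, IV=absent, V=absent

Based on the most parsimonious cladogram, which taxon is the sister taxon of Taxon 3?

Character polarity is set by the outgroup: the derived state is whichever differs from the outgroup's state, so for II the derived state is 'absent', and for the remaining characters it is 'present'.
I (derived state 'present') is shared by Taxon 3, Taxon 4, and Taxon 8 — a synapomorphy uniting that clade.
All ingroup taxa share the derived state 'absent' for II; it defines the ingroup but does not resolve relationships within it.
III: derived state 'present' in Taxon 6 only — an autapomorphy, so it tells us nothing about relationships among taxa.
IV (derived state 'present') is shared by Taxon 3 and Taxon 4 — a synapomorphy uniting that clade.
Only Taxon 3, Taxon 4, Taxon 6, and Taxon 8 show the derived state 'present' for V, supporting them as a clade.
Most parsimonious ingroup topology: (((Taxon 8,(Taxon 3,Taxon 4)),Taxon 6),Taxon 9).
Taxon 3 and Taxon 4 form a cherry on this tree, so they are sister taxa.

Taxon 4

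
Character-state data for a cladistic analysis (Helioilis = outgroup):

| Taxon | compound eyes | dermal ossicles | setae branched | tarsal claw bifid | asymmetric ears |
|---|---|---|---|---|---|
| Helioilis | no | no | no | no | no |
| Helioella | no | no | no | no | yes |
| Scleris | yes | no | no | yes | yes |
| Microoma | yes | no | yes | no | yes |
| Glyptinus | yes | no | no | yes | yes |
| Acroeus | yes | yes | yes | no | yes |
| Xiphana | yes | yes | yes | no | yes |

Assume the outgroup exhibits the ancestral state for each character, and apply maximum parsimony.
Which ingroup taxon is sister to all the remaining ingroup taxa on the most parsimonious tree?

Helioella

The outgroup has state 'no' for every character, so 'yes' is the derived state throughout.
compound eyes (derived state 'yes') is shared by Acroeus, Glyptinus, Microoma, Scleris, and Xiphana — a synapomorphy uniting that clade.
Only Acroeus and Xiphana show the derived state 'yes' for dermal ossicles, supporting them as a clade.
Only Acroeus, Microoma, and Xiphana show the derived state 'yes' for setae branched, supporting them as a clade.
tarsal claw bifid (derived state 'yes') is shared by Glyptinus and Scleris — a synapomorphy uniting that clade.
All ingroup taxa share the derived state 'yes' for asymmetric ears; it defines the ingroup but does not resolve relationships within it.
Most parsimonious ingroup topology: (Helioella,((Scleris,Glyptinus),(Microoma,(Acroeus,Xiphana)))).
Helioella is sister to the clade containing all other ingroup taxa, so it is the earliest-diverging (most basal) ingroup lineage.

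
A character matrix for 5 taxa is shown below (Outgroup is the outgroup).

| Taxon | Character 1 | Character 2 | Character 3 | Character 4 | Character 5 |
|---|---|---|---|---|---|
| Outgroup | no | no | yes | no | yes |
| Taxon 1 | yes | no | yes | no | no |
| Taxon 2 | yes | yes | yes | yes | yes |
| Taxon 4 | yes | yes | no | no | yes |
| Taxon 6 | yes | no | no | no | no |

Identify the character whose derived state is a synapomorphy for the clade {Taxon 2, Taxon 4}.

Character 2

Character polarity is set by the outgroup: the derived state is whichever differs from the outgroup's state, so for Character 3, Character 5 the derived state is 'no', and for the remaining characters it is 'yes'.
Character 1 (derived state 'yes') is shared by all ingroup taxa — unites the whole ingroup.
Only Taxon 2 and Taxon 4 show the derived state 'yes' for Character 2, supporting them as a clade.
Character 3 (state 'no') occurs in Taxon 4 and Taxon 6 but conflicts with the nesting implied by the other characters — most parsimoniously interpreted as homoplasy.
Character 4 (derived state 'yes') is unique to Taxon 2 (autapomorphy; uninformative for grouping).
Character 5 (derived state 'no') is shared by Taxon 1 and Taxon 6 — a synapomorphy uniting that clade.
Most parsimonious ingroup topology: ((Taxon 1,Taxon 6),(Taxon 2,Taxon 4)).
The clade {Taxon 2, Taxon 4} is supported by Character 2: its derived state 'yes' occurs in exactly those taxa and in no other taxon (including the outgroup).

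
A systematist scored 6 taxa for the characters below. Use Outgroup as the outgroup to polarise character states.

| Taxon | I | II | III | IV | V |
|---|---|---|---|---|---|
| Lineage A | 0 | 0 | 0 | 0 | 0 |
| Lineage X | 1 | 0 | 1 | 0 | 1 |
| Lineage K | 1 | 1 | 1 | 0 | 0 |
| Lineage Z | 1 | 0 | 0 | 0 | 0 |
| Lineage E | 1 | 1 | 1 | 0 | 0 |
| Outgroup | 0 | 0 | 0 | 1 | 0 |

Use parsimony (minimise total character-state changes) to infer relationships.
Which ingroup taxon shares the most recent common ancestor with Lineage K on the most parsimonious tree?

Lineage E

Character polarity is set by the outgroup: the derived state is whichever differs from the outgroup's state, so for IV the derived state is '0', and for the remaining characters it is '1'.
I: derived state '1' in Lineage E, Lineage K, Lineage X, and Lineage Z only — synapomorphy for {Lineage E, Lineage K, Lineage X, Lineage Z}.
Only Lineage E and Lineage K show the derived state '1' for II, supporting them as a clade.
Only Lineage E, Lineage K, and Lineage X show the derived state '1' for III, supporting them as a clade.
All ingroup taxa share the derived state '0' for IV; it defines the ingroup but does not resolve relationships within it.
V: derived state '1' in Lineage X only — an autapomorphy, so it tells us nothing about relationships among taxa.
Most parsimonious ingroup topology: ((((Lineage E,Lineage K),Lineage X),Lineage Z),Lineage A).
Lineage K and Lineage E form a cherry on this tree, so they are sister taxa.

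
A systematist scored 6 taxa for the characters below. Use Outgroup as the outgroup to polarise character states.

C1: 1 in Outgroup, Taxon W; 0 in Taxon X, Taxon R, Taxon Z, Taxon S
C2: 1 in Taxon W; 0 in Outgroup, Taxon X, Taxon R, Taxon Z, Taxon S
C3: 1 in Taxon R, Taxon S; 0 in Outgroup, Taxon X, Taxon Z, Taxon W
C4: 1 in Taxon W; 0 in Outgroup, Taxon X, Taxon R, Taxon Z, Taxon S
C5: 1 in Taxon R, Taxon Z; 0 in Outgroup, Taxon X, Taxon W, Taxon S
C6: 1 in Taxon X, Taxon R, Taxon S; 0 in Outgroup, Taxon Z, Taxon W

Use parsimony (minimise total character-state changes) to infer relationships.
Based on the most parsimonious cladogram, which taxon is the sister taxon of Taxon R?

Character polarity is set by the outgroup: the derived state is whichever differs from the outgroup's state, so for C1 the derived state is '0', and for the remaining characters it is '1'.
C1: derived state '0' in Taxon R, Taxon S, Taxon X, and Taxon Z only — synapomorphy for {Taxon R, Taxon S, Taxon X, Taxon Z}.
C2: derived state '1' in Taxon W only — an autapomorphy, so it tells us nothing about relationships among taxa.
C3: derived state '1' in Taxon R and Taxon S only — synapomorphy for {Taxon R, Taxon S}.
C4: derived state '1' in Taxon W only — an autapomorphy, so it tells us nothing about relationships among taxa.
C5 groups Taxon R and Taxon Z, which is incompatible with the clades supported by the remaining characters; treating it as convergent (homoplasy) costs fewer steps than any alternative tree.
Only Taxon R, Taxon S, and Taxon X show the derived state '1' for C6, supporting them as a clade.
Most parsimonious ingroup topology: (((Taxon X,(Taxon R,Taxon S)),Taxon Z),Taxon W).
Taxon R and Taxon S form a cherry on this tree, so they are sister taxa.

Taxon S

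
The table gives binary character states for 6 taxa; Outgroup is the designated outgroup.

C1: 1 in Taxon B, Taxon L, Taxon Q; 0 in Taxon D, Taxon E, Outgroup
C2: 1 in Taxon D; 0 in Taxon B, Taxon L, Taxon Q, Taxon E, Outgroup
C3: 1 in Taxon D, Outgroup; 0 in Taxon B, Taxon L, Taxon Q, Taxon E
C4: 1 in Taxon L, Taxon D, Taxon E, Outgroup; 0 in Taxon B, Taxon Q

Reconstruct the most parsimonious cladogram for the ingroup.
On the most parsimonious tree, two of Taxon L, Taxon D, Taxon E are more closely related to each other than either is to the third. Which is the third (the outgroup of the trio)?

Taxon D

Character polarity is set by the outgroup: the derived state is whichever differs from the outgroup's state, so for C3, C4 the derived state is '0', and for the remaining characters it is '1'.
Only Taxon B, Taxon L, and Taxon Q show the derived state '1' for C1, supporting them as a clade.
C2 (derived state '1') is unique to Taxon D (autapomorphy; uninformative for grouping).
C3 (derived state '0') is shared by Taxon B, Taxon E, Taxon L, and Taxon Q — a synapomorphy uniting that clade.
Only Taxon B and Taxon Q show the derived state '0' for C4, supporting them as a clade.
Most parsimonious ingroup topology: (((Taxon L,(Taxon Q,Taxon B)),Taxon E),Taxon D).
Taxon L and Taxon E share a more recent common ancestor with each other than either does with Taxon D, so Taxon D is the least closely related of the three.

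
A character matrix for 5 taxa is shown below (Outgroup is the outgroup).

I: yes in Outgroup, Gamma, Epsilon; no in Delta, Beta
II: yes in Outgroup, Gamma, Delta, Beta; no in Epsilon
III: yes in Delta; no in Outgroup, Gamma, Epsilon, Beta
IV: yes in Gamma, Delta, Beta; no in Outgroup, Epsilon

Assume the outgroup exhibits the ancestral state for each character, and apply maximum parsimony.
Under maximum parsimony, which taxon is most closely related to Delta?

Character polarity is set by the outgroup: the derived state is whichever differs from the outgroup's state, so for I, II the derived state is 'no', and for the remaining characters it is 'yes'.
Only Beta and Delta show the derived state 'no' for I, supporting them as a clade.
II: derived state 'no' in Epsilon only — an autapomorphy, so it tells us nothing about relationships among taxa.
III: derived state 'yes' in Delta only — an autapomorphy, so it tells us nothing about relationships among taxa.
IV: derived state 'yes' in Beta, Delta, and Gamma only — synapomorphy for {Beta, Delta, Gamma}.
Most parsimonious ingroup topology: ((Gamma,(Delta,Beta)),Epsilon).
Delta and Beta form a cherry on this tree, so they are sister taxa.

Beta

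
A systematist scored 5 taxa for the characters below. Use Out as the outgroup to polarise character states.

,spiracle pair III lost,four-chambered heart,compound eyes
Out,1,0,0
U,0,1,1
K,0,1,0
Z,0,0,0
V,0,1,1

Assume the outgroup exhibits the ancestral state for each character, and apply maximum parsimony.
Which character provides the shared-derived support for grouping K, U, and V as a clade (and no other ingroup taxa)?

Character polarity is set by the outgroup: the derived state is whichever differs from the outgroup's state, so for spiracle pair III lost the derived state is '0', and for the remaining characters it is '1'.
spiracle pair III lost (derived state '0') is shared by all ingroup taxa — unites the whole ingroup.
four-chambered heart (derived state '1') is shared by K, U, and V — a synapomorphy uniting that clade.
compound eyes: derived state '1' in U and V only — synapomorphy for {U, V}.
Most parsimonious ingroup topology: (((U,V),K),Z).
The clade {K, U, V} is supported by four-chambered heart: its derived state '1' occurs in exactly those taxa and in no other taxon (including the outgroup).

four-chambered heart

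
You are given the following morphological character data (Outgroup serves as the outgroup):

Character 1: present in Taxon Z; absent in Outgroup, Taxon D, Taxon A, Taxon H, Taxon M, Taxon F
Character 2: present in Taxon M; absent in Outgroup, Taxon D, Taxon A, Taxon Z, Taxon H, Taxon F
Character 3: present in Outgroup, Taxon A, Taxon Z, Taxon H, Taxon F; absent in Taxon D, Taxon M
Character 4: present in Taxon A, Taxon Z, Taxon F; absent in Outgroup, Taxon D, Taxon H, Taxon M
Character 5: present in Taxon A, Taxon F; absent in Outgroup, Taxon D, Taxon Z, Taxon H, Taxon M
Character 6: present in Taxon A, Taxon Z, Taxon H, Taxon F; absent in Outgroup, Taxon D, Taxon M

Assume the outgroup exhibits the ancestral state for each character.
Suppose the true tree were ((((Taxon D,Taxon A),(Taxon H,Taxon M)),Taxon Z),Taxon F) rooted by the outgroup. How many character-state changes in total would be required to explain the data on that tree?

12

Map each character onto ((((Taxon D,Taxon A),(Taxon H,Taxon M)),Taxon Z),Taxon F) (rooted by Outgroup) and count the minimum state changes it requires (Fitch parsimony):
Character 1: 1; Character 2: 1; Character 3: 2; Character 4: 3; Character 5: 2; Character 6: 3.
Total tree length = 12.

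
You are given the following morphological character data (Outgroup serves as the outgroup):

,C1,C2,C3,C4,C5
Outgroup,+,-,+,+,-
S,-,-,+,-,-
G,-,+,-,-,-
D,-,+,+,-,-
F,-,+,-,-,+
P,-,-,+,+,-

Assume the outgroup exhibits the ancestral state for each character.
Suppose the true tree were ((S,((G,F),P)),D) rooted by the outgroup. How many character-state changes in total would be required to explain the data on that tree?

Map each character onto ((S,((G,F),P)),D) (rooted by Outgroup) and count the minimum state changes it requires (Fitch parsimony):
C1: 1; C2: 2; C3: 1; C4: 2; C5: 1.
Total tree length = 7.

7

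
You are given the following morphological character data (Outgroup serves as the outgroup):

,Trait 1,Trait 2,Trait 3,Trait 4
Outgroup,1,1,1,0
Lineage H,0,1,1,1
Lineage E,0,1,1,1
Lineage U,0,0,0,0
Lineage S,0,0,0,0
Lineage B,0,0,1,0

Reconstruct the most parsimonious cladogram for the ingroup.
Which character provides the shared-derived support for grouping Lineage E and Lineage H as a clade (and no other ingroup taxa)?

Character polarity is set by the outgroup: the derived state is whichever differs from the outgroup's state, so for Trait 1, Trait 2, Trait 3 the derived state is '0', and for the remaining characters it is '1'.
Trait 1 (derived state '0') is shared by all ingroup taxa — unites the whole ingroup.
Trait 2: derived state '0' in Lineage B, Lineage S, and Lineage U only — synapomorphy for {Lineage B, Lineage S, Lineage U}.
Only Lineage S and Lineage U show the derived state '0' for Trait 3, supporting them as a clade.
Trait 4 (derived state '1') is shared by Lineage E and Lineage H — a synapomorphy uniting that clade.
Most parsimonious ingroup topology: ((Lineage E,Lineage H),((Lineage S,Lineage U),Lineage B)).
The clade {Lineage E, Lineage H} is supported by Trait 4: its derived state '1' occurs in exactly those taxa and in no other taxon (including the outgroup).

Trait 4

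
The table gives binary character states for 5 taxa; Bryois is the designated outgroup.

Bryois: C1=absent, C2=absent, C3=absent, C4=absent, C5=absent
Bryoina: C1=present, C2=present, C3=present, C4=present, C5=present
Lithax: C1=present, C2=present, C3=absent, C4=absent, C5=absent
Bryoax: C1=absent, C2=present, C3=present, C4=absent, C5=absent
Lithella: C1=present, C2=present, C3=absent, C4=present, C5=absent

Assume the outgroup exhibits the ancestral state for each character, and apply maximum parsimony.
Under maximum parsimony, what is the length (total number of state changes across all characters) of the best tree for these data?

The outgroup has state 'absent' for every character, so 'present' is the derived state throughout.
C1: derived state 'present' in Bryoina, Lithax, and Lithella only — synapomorphy for {Bryoina, Lithax, Lithella}.
C2 (derived state 'present') is shared by all ingroup taxa — unites the whole ingroup.
C3 (state 'present') occurs in Bryoax and Bryoina but conflicts with the nesting implied by the other characters — most parsimoniously interpreted as homoplasy.
Only Bryoina and Lithella show the derived state 'present' for C4, supporting them as a clade.
C5: derived state 'present' in Bryoina only — an autapomorphy, so it tells us nothing about relationships among taxa.
Most parsimonious ingroup topology: (((Bryoina,Lithella),Lithax),Bryoax).
Changes per character on this tree: C1: 1; C2: 1; C3: 2; C4: 1; C5: 1.
Total = 6.

6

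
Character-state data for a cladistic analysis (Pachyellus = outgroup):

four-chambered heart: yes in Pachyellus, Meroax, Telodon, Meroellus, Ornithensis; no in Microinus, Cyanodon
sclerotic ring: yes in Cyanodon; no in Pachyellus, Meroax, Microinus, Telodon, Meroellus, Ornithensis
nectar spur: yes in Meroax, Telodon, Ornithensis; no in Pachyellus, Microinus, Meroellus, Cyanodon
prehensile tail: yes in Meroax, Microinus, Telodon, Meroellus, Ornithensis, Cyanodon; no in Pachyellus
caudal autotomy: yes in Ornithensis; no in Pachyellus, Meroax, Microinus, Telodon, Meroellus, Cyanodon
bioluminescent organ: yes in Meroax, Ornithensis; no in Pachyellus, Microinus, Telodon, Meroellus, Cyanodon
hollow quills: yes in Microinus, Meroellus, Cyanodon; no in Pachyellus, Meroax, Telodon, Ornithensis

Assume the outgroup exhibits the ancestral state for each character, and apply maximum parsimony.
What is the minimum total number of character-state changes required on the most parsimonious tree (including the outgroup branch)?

7

Character polarity is set by the outgroup: the derived state is whichever differs from the outgroup's state, so for four-chambered heart the derived state is 'no', and for the remaining characters it is 'yes'.
four-chambered heart (derived state 'no') is shared by Cyanodon and Microinus — a synapomorphy uniting that clade.
sclerotic ring: derived state 'yes' in Cyanodon only — an autapomorphy, so it tells us nothing about relationships among taxa.
Only Meroax, Ornithensis, and Telodon show the derived state 'yes' for nectar spur, supporting them as a clade.
All ingroup taxa share the derived state 'yes' for prehensile tail; it defines the ingroup but does not resolve relationships within it.
caudal autotomy (derived state 'yes') is unique to Ornithensis (autapomorphy; uninformative for grouping).
Only Meroax and Ornithensis show the derived state 'yes' for bioluminescent organ, supporting them as a clade.
hollow quills: derived state 'yes' in Cyanodon, Meroellus, and Microinus only — synapomorphy for {Cyanodon, Meroellus, Microinus}.
Most parsimonious ingroup topology: (((Meroax,Ornithensis),Telodon),((Microinus,Cyanodon),Meroellus)).
Changes per character on this tree: four-chambered heart: 1; sclerotic ring: 1; nectar spur: 1; prehensile tail: 1; caudal autotomy: 1; bioluminescent organ: 1; hollow quills: 1.
Total = 7.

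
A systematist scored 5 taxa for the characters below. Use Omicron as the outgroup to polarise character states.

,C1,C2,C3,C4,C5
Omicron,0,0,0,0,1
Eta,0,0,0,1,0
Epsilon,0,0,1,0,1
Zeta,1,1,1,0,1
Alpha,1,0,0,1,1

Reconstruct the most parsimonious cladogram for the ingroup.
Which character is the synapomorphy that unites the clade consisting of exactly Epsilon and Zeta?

Character polarity is set by the outgroup: the derived state is whichever differs from the outgroup's state, so for C5 the derived state is '0', and for the remaining characters it is '1'.
C1 groups Alpha and Zeta, which is incompatible with the clades supported by the remaining characters; treating it as convergent (homoplasy) costs fewer steps than any alternative tree.
C2 (derived state '1') is unique to Zeta (autapomorphy; uninformative for grouping).
Only Epsilon and Zeta show the derived state '1' for C3, supporting them as a clade.
C4 (derived state '1') is shared by Alpha and Eta — a synapomorphy uniting that clade.
C5: derived state '0' in Eta only — an autapomorphy, so it tells us nothing about relationships among taxa.
Most parsimonious ingroup topology: ((Eta,Alpha),(Epsilon,Zeta)).
The clade {Epsilon, Zeta} is supported by C3: its derived state '1' occurs in exactly those taxa and in no other taxon (including the outgroup).

C3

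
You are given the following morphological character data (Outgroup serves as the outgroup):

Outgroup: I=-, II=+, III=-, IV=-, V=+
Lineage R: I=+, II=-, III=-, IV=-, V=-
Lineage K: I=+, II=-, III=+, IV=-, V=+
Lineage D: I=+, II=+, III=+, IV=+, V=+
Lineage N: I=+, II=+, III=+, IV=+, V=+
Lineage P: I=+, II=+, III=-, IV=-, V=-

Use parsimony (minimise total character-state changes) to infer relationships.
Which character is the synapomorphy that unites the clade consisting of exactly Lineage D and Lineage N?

IV

Character polarity is set by the outgroup: the derived state is whichever differs from the outgroup's state, so for II, V the derived state is '-', and for the remaining characters it is '+'.
I (derived state '+') is shared by all ingroup taxa — unites the whole ingroup.
II (state '-') occurs in Lineage K and Lineage R but conflicts with the nesting implied by the other characters — most parsimoniously interpreted as homoplasy.
III (derived state '+') is shared by Lineage D, Lineage K, and Lineage N — a synapomorphy uniting that clade.
Only Lineage D and Lineage N show the derived state '+' for IV, supporting them as a clade.
V: derived state '-' in Lineage P and Lineage R only — synapomorphy for {Lineage P, Lineage R}.
Most parsimonious ingroup topology: ((Lineage R,Lineage P),(Lineage K,(Lineage D,Lineage N))).
The clade {Lineage D, Lineage N} is supported by IV: its derived state '+' occurs in exactly those taxa and in no other taxon (including the outgroup).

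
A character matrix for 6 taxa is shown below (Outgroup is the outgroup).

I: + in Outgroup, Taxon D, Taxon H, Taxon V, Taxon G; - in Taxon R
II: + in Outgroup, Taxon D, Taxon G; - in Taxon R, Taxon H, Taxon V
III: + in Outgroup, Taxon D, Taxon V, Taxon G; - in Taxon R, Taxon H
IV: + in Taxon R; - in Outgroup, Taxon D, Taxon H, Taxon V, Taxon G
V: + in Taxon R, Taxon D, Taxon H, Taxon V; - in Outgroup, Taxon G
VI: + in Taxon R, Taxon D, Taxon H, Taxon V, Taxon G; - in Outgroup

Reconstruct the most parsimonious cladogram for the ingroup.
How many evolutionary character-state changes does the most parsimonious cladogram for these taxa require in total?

Character polarity is set by the outgroup: the derived state is whichever differs from the outgroup's state, so for I, II, III the derived state is '-', and for the remaining characters it is '+'.
I (derived state '-') is unique to Taxon R (autapomorphy; uninformative for grouping).
II: derived state '-' in Taxon H, Taxon R, and Taxon V only — synapomorphy for {Taxon H, Taxon R, Taxon V}.
III (derived state '-') is shared by Taxon H and Taxon R — a synapomorphy uniting that clade.
IV (derived state '+') is unique to Taxon R (autapomorphy; uninformative for grouping).
V: derived state '+' in Taxon D, Taxon H, Taxon R, and Taxon V only — synapomorphy for {Taxon D, Taxon H, Taxon R, Taxon V}.
All ingroup taxa share the derived state '+' for VI; it defines the ingroup but does not resolve relationships within it.
Most parsimonious ingroup topology: ((((Taxon R,Taxon H),Taxon V),Taxon D),Taxon G).
Changes per character on this tree: I: 1; II: 1; III: 1; IV: 1; V: 1; VI: 1.
Total = 6.

6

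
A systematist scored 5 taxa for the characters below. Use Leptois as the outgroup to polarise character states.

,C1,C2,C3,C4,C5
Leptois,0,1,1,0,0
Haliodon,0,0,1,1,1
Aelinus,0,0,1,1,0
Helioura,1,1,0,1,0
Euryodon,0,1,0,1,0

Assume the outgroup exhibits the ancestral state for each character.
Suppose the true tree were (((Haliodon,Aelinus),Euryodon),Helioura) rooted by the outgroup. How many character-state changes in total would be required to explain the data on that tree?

6

Map each character onto (((Haliodon,Aelinus),Euryodon),Helioura) (rooted by Leptois) and count the minimum state changes it requires (Fitch parsimony):
C1: 1; C2: 1; C3: 2; C4: 1; C5: 1.
Total tree length = 6.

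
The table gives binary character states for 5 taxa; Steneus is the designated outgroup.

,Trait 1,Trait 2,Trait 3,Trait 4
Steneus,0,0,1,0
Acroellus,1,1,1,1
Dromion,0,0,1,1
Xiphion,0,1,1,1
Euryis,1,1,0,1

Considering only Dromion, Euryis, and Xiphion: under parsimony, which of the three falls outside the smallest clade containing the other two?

Character polarity is set by the outgroup: the derived state is whichever differs from the outgroup's state, so for Trait 3 the derived state is '0', and for the remaining characters it is '1'.
Trait 1 (derived state '1') is shared by Acroellus and Euryis — a synapomorphy uniting that clade.
Trait 2 (derived state '1') is shared by Acroellus, Euryis, and Xiphion — a synapomorphy uniting that clade.
Trait 3: derived state '0' in Euryis only — an autapomorphy, so it tells us nothing about relationships among taxa.
All ingroup taxa share the derived state '1' for Trait 4; it defines the ingroup but does not resolve relationships within it.
Most parsimonious ingroup topology: (((Acroellus,Euryis),Xiphion),Dromion).
Xiphion and Euryis share a more recent common ancestor with each other than either does with Dromion, so Dromion is the least closely related of the three.

Dromion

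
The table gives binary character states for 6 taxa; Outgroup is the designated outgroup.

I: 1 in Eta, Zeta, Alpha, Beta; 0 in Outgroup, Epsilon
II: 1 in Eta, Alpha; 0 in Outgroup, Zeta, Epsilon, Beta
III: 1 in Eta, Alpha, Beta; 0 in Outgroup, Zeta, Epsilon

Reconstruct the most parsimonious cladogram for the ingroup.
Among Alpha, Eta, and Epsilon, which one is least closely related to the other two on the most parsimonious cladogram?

The outgroup has state '0' for every character, so '1' is the derived state throughout.
I (derived state '1') is shared by Alpha, Beta, Eta, and Zeta — a synapomorphy uniting that clade.
II: derived state '1' in Alpha and Eta only — synapomorphy for {Alpha, Eta}.
III: derived state '1' in Alpha, Beta, and Eta only — synapomorphy for {Alpha, Beta, Eta}.
Most parsimonious ingroup topology: ((((Eta,Alpha),Beta),Zeta),Epsilon).
Alpha and Eta share a more recent common ancestor with each other than either does with Epsilon, so Epsilon is the least closely related of the three.

Epsilon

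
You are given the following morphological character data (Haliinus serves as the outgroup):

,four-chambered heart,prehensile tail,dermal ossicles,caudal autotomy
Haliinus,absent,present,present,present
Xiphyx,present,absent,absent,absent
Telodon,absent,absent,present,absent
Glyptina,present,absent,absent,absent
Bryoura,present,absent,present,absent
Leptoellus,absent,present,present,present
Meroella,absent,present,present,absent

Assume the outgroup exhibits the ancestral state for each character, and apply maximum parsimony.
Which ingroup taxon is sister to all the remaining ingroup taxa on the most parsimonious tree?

Leptoellus

Character polarity is set by the outgroup: the derived state is whichever differs from the outgroup's state, so for prehensile tail, dermal ossicles, caudal autotomy the derived state is 'absent', and for the remaining characters it is 'present'.
Only Bryoura, Glyptina, and Xiphyx show the derived state 'present' for four-chambered heart, supporting them as a clade.
Only Bryoura, Glyptina, Telodon, and Xiphyx show the derived state 'absent' for prehensile tail, supporting them as a clade.
dermal ossicles (derived state 'absent') is shared by Glyptina and Xiphyx — a synapomorphy uniting that clade.
Only Bryoura, Glyptina, Meroella, Telodon, and Xiphyx show the derived state 'absent' for caudal autotomy, supporting them as a clade.
Most parsimonious ingroup topology: (((((Xiphyx,Glyptina),Bryoura),Telodon),Meroella),Leptoellus).
Leptoellus is sister to the clade containing all other ingroup taxa, so it is the earliest-diverging (most basal) ingroup lineage.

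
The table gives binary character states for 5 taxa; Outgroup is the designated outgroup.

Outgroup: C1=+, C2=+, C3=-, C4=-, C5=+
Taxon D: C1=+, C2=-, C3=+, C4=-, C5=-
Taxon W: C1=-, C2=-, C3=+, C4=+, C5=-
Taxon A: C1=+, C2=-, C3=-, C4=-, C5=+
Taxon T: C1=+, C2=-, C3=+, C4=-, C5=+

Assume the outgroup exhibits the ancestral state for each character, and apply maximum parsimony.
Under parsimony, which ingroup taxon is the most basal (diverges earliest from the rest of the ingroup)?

Character polarity is set by the outgroup: the derived state is whichever differs from the outgroup's state, so for C1, C2, C5 the derived state is '-', and for the remaining characters it is '+'.
C1: derived state '-' in Taxon W only — an autapomorphy, so it tells us nothing about relationships among taxa.
All ingroup taxa share the derived state '-' for C2; it defines the ingroup but does not resolve relationships within it.
Only Taxon D, Taxon T, and Taxon W show the derived state '+' for C3, supporting them as a clade.
C4: derived state '+' in Taxon W only — an autapomorphy, so it tells us nothing about relationships among taxa.
Only Taxon D and Taxon W show the derived state '-' for C5, supporting them as a clade.
Most parsimonious ingroup topology: (((Taxon D,Taxon W),Taxon T),Taxon A).
Taxon A is sister to the clade containing all other ingroup taxa, so it is the earliest-diverging (most basal) ingroup lineage.

Taxon A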